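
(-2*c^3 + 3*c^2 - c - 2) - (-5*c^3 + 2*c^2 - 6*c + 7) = 3*c^3 + c^2 + 5*c - 9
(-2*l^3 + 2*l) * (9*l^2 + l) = -18*l^5 - 2*l^4 + 18*l^3 + 2*l^2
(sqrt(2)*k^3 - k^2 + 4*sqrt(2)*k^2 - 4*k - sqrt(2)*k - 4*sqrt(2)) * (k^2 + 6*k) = sqrt(2)*k^5 - k^4 + 10*sqrt(2)*k^4 - 10*k^3 + 23*sqrt(2)*k^3 - 24*k^2 - 10*sqrt(2)*k^2 - 24*sqrt(2)*k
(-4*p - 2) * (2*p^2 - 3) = -8*p^3 - 4*p^2 + 12*p + 6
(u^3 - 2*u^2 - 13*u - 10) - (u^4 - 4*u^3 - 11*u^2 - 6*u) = -u^4 + 5*u^3 + 9*u^2 - 7*u - 10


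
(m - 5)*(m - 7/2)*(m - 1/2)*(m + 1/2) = m^4 - 17*m^3/2 + 69*m^2/4 + 17*m/8 - 35/8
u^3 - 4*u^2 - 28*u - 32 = (u - 8)*(u + 2)^2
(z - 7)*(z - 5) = z^2 - 12*z + 35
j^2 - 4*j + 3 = (j - 3)*(j - 1)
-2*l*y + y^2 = y*(-2*l + y)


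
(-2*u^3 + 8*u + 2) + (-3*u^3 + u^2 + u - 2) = -5*u^3 + u^2 + 9*u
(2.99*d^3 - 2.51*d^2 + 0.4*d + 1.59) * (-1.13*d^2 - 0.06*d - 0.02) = -3.3787*d^5 + 2.6569*d^4 - 0.3612*d^3 - 1.7705*d^2 - 0.1034*d - 0.0318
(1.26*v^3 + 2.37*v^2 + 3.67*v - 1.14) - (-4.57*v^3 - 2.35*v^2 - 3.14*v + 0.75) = 5.83*v^3 + 4.72*v^2 + 6.81*v - 1.89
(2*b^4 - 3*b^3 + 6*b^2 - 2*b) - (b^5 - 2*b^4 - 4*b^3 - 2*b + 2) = -b^5 + 4*b^4 + b^3 + 6*b^2 - 2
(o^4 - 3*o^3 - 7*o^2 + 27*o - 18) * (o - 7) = o^5 - 10*o^4 + 14*o^3 + 76*o^2 - 207*o + 126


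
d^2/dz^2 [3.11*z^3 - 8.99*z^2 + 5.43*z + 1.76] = 18.66*z - 17.98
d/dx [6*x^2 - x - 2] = 12*x - 1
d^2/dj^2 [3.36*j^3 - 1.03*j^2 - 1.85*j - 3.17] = 20.16*j - 2.06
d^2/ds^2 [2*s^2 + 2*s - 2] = 4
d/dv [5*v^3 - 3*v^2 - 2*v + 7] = 15*v^2 - 6*v - 2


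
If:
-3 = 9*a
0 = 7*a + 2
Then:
No Solution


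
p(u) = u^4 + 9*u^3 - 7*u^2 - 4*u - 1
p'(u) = 4*u^3 + 27*u^2 - 14*u - 4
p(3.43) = 404.52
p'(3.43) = 427.05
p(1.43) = 9.47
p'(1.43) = 42.89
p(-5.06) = -670.43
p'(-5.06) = 239.92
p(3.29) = 347.73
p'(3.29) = 384.64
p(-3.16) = -242.54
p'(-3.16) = 183.63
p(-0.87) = -8.17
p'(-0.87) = 25.98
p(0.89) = -3.13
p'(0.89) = 7.75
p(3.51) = 439.70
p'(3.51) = 452.48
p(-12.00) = 4223.00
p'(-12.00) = -2860.00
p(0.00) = -1.00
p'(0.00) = -4.00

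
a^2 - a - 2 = (a - 2)*(a + 1)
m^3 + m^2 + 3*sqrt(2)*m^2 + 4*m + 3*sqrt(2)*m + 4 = (m + 1)*(m + sqrt(2))*(m + 2*sqrt(2))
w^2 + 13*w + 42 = (w + 6)*(w + 7)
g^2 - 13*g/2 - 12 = (g - 8)*(g + 3/2)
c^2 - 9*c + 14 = (c - 7)*(c - 2)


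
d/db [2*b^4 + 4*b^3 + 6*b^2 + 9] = 4*b*(2*b^2 + 3*b + 3)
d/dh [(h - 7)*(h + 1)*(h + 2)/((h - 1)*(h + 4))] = (h^4 + 6*h^3 - 5*h^2 + 60*h + 118)/(h^4 + 6*h^3 + h^2 - 24*h + 16)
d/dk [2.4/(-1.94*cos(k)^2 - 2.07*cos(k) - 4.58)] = -(9.312*cos(k) + 4.968)*sin(k)/(1.94*cos(k)^2 + 2.07*cos(k) + 4.58)^2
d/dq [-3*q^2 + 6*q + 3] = 6 - 6*q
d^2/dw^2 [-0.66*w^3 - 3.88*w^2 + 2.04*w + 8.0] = -3.96*w - 7.76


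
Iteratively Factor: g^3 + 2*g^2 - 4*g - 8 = (g - 2)*(g^2 + 4*g + 4) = (g - 2)*(g + 2)*(g + 2)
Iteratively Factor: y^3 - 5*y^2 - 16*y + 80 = (y - 5)*(y^2 - 16) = (y - 5)*(y + 4)*(y - 4)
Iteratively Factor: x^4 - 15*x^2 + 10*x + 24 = (x + 1)*(x^3 - x^2 - 14*x + 24) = (x - 3)*(x + 1)*(x^2 + 2*x - 8) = (x - 3)*(x + 1)*(x + 4)*(x - 2)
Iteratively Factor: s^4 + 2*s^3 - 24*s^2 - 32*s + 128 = (s + 4)*(s^3 - 2*s^2 - 16*s + 32) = (s - 2)*(s + 4)*(s^2 - 16) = (s - 2)*(s + 4)^2*(s - 4)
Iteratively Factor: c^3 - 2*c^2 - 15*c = (c)*(c^2 - 2*c - 15) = c*(c + 3)*(c - 5)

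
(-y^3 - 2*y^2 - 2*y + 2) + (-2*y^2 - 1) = -y^3 - 4*y^2 - 2*y + 1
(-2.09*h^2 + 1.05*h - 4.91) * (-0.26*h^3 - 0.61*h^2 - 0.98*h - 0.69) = 0.5434*h^5 + 1.0019*h^4 + 2.6843*h^3 + 3.4082*h^2 + 4.0873*h + 3.3879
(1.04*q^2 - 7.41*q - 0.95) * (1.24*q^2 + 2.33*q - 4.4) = 1.2896*q^4 - 6.7652*q^3 - 23.0193*q^2 + 30.3905*q + 4.18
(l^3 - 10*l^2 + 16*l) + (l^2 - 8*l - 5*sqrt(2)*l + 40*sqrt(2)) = l^3 - 9*l^2 - 5*sqrt(2)*l + 8*l + 40*sqrt(2)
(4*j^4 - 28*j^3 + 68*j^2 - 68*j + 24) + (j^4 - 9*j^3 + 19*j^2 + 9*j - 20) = 5*j^4 - 37*j^3 + 87*j^2 - 59*j + 4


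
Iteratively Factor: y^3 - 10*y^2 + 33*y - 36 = (y - 4)*(y^2 - 6*y + 9) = (y - 4)*(y - 3)*(y - 3)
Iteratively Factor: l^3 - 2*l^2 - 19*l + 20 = (l - 5)*(l^2 + 3*l - 4) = (l - 5)*(l + 4)*(l - 1)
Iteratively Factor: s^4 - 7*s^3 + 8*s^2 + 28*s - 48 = (s + 2)*(s^3 - 9*s^2 + 26*s - 24) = (s - 4)*(s + 2)*(s^2 - 5*s + 6) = (s - 4)*(s - 2)*(s + 2)*(s - 3)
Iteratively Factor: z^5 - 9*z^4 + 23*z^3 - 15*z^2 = (z)*(z^4 - 9*z^3 + 23*z^2 - 15*z) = z*(z - 1)*(z^3 - 8*z^2 + 15*z) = z*(z - 5)*(z - 1)*(z^2 - 3*z) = z^2*(z - 5)*(z - 1)*(z - 3)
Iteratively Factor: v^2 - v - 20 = (v + 4)*(v - 5)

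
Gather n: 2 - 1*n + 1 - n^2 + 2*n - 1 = -n^2 + n + 2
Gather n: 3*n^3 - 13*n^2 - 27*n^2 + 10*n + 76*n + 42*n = 3*n^3 - 40*n^2 + 128*n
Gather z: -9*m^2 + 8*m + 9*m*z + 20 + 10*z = -9*m^2 + 8*m + z*(9*m + 10) + 20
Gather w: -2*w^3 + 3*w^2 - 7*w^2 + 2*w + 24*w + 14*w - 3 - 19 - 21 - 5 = -2*w^3 - 4*w^2 + 40*w - 48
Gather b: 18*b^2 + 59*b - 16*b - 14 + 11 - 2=18*b^2 + 43*b - 5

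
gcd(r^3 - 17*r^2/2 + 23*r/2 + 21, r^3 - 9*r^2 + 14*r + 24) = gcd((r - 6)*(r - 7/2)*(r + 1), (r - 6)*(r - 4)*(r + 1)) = r^2 - 5*r - 6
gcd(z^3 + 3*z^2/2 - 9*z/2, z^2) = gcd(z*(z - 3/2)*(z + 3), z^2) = z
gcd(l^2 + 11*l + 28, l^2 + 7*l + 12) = l + 4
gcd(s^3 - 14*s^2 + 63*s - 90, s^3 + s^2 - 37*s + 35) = s - 5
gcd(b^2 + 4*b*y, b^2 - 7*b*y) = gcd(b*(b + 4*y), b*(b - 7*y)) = b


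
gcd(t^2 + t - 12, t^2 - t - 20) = t + 4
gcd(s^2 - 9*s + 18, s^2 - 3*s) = s - 3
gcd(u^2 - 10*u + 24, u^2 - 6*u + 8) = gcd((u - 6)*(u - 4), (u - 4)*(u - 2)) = u - 4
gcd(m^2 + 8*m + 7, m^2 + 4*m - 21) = m + 7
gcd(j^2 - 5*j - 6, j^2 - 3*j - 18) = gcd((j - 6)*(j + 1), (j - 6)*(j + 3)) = j - 6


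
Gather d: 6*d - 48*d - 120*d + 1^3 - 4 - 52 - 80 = -162*d - 135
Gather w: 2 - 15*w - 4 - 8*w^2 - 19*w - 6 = -8*w^2 - 34*w - 8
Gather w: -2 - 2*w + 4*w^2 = 4*w^2 - 2*w - 2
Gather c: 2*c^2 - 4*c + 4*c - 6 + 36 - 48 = 2*c^2 - 18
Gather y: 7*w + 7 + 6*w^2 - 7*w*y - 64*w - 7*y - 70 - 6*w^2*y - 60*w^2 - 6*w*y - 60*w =-54*w^2 - 117*w + y*(-6*w^2 - 13*w - 7) - 63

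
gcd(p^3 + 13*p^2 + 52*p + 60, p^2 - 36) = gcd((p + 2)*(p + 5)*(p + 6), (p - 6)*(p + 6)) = p + 6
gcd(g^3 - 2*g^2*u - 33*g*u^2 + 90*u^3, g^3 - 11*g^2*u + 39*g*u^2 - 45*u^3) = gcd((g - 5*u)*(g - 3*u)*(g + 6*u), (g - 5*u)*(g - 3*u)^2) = g^2 - 8*g*u + 15*u^2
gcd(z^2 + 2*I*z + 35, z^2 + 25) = z - 5*I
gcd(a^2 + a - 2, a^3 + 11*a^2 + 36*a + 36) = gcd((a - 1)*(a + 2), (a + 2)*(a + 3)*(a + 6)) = a + 2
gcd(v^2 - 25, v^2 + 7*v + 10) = v + 5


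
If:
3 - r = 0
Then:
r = 3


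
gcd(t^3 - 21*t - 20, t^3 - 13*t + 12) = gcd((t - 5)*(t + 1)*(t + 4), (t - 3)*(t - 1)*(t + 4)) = t + 4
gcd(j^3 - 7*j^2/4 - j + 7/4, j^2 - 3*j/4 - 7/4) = j^2 - 3*j/4 - 7/4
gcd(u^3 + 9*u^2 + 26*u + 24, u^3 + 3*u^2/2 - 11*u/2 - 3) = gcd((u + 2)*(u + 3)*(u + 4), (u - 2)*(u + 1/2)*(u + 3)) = u + 3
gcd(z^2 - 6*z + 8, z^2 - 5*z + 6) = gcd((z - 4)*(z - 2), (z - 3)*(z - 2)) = z - 2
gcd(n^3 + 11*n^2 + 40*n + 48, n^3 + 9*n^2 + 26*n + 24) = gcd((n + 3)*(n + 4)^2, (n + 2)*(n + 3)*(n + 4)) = n^2 + 7*n + 12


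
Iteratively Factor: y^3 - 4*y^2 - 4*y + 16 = (y - 2)*(y^2 - 2*y - 8) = (y - 4)*(y - 2)*(y + 2)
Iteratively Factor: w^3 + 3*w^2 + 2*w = (w)*(w^2 + 3*w + 2) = w*(w + 2)*(w + 1)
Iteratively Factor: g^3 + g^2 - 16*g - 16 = (g - 4)*(g^2 + 5*g + 4) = (g - 4)*(g + 4)*(g + 1)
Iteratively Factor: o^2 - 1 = (o + 1)*(o - 1)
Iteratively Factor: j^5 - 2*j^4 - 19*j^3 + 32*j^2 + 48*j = (j)*(j^4 - 2*j^3 - 19*j^2 + 32*j + 48) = j*(j - 4)*(j^3 + 2*j^2 - 11*j - 12) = j*(j - 4)*(j + 4)*(j^2 - 2*j - 3) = j*(j - 4)*(j + 1)*(j + 4)*(j - 3)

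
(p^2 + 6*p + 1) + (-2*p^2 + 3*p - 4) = -p^2 + 9*p - 3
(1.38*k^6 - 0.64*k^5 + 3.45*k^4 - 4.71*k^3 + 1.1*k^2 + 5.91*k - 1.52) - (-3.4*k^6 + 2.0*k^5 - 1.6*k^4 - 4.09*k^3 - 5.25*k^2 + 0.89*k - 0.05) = 4.78*k^6 - 2.64*k^5 + 5.05*k^4 - 0.62*k^3 + 6.35*k^2 + 5.02*k - 1.47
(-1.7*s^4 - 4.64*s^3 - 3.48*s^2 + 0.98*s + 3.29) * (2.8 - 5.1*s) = 8.67*s^5 + 18.904*s^4 + 4.756*s^3 - 14.742*s^2 - 14.035*s + 9.212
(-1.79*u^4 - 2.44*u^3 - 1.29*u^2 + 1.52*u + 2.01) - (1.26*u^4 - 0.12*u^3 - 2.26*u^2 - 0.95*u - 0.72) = -3.05*u^4 - 2.32*u^3 + 0.97*u^2 + 2.47*u + 2.73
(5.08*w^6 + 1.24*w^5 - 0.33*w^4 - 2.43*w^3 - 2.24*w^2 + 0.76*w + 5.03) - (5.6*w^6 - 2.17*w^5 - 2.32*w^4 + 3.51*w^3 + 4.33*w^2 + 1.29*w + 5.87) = -0.52*w^6 + 3.41*w^5 + 1.99*w^4 - 5.94*w^3 - 6.57*w^2 - 0.53*w - 0.84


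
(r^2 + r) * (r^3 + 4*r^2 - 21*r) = r^5 + 5*r^4 - 17*r^3 - 21*r^2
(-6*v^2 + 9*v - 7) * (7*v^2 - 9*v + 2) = -42*v^4 + 117*v^3 - 142*v^2 + 81*v - 14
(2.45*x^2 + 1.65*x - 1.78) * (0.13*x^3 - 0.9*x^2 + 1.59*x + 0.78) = 0.3185*x^5 - 1.9905*x^4 + 2.1791*x^3 + 6.1365*x^2 - 1.5432*x - 1.3884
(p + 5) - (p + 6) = -1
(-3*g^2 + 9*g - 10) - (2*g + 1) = -3*g^2 + 7*g - 11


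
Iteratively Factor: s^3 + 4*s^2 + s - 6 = (s + 2)*(s^2 + 2*s - 3) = (s - 1)*(s + 2)*(s + 3)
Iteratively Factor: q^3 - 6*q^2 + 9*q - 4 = (q - 1)*(q^2 - 5*q + 4) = (q - 4)*(q - 1)*(q - 1)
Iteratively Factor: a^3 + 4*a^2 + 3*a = (a + 1)*(a^2 + 3*a) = (a + 1)*(a + 3)*(a)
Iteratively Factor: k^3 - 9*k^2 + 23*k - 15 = (k - 5)*(k^2 - 4*k + 3) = (k - 5)*(k - 1)*(k - 3)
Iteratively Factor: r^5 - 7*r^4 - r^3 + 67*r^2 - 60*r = (r)*(r^4 - 7*r^3 - r^2 + 67*r - 60) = r*(r - 5)*(r^3 - 2*r^2 - 11*r + 12) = r*(r - 5)*(r + 3)*(r^2 - 5*r + 4) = r*(r - 5)*(r - 1)*(r + 3)*(r - 4)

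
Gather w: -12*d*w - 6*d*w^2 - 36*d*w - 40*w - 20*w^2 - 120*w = w^2*(-6*d - 20) + w*(-48*d - 160)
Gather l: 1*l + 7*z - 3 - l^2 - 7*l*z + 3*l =-l^2 + l*(4 - 7*z) + 7*z - 3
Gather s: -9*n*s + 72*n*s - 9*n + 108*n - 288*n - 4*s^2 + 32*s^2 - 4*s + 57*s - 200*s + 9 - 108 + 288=-189*n + 28*s^2 + s*(63*n - 147) + 189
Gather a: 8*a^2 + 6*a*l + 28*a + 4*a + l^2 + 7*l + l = 8*a^2 + a*(6*l + 32) + l^2 + 8*l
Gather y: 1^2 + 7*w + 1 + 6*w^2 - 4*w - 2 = 6*w^2 + 3*w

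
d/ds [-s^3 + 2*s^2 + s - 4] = -3*s^2 + 4*s + 1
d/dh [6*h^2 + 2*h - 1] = 12*h + 2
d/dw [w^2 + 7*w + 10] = 2*w + 7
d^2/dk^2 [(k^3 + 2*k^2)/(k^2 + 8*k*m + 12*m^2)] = 2*(4*k^2*(k + 2)*(k + 4*m)^2 - k*(k^2 + 2*k + 2*(k + 4*m)*(3*k + 4))*(k^2 + 8*k*m + 12*m^2) + (3*k + 2)*(k^2 + 8*k*m + 12*m^2)^2)/(k^2 + 8*k*m + 12*m^2)^3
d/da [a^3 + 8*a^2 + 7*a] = 3*a^2 + 16*a + 7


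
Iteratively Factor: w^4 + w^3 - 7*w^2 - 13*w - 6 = (w + 1)*(w^3 - 7*w - 6) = (w + 1)^2*(w^2 - w - 6) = (w + 1)^2*(w + 2)*(w - 3)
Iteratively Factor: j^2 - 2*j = (j)*(j - 2)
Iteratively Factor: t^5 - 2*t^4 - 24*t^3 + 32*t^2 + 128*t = (t + 4)*(t^4 - 6*t^3 + 32*t) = (t - 4)*(t + 4)*(t^3 - 2*t^2 - 8*t) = (t - 4)^2*(t + 4)*(t^2 + 2*t) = t*(t - 4)^2*(t + 4)*(t + 2)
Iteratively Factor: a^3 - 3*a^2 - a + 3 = (a - 1)*(a^2 - 2*a - 3) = (a - 1)*(a + 1)*(a - 3)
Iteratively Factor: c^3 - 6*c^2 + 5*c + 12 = (c - 3)*(c^2 - 3*c - 4) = (c - 3)*(c + 1)*(c - 4)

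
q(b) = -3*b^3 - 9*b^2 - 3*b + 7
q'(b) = -9*b^2 - 18*b - 3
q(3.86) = -311.21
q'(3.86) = -206.58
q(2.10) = -66.77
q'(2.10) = -80.49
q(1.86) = -49.02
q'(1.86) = -67.62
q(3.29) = -207.12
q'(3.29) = -159.64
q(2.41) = -94.50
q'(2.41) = -98.65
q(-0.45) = 6.80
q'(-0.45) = 3.28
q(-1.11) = 3.34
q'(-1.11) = 5.89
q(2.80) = -137.82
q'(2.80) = -123.96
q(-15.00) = 8152.00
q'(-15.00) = -1758.00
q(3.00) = -164.00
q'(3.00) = -138.00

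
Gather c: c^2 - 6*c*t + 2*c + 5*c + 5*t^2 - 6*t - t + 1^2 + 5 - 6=c^2 + c*(7 - 6*t) + 5*t^2 - 7*t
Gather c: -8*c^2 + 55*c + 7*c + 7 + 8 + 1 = -8*c^2 + 62*c + 16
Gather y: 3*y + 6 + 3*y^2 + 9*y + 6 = 3*y^2 + 12*y + 12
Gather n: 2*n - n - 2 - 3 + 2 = n - 3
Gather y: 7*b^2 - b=7*b^2 - b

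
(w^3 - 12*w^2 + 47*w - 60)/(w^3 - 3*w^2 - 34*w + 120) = (w - 3)/(w + 6)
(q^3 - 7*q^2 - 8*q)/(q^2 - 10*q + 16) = q*(q + 1)/(q - 2)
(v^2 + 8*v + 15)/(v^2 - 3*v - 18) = (v + 5)/(v - 6)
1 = 1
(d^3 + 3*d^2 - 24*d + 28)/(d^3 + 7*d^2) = 1 - 4/d + 4/d^2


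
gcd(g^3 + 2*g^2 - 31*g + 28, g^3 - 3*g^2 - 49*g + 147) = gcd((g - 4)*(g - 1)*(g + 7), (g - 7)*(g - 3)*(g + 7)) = g + 7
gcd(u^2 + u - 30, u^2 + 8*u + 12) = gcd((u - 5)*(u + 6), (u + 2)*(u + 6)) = u + 6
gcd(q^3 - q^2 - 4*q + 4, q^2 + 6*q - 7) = q - 1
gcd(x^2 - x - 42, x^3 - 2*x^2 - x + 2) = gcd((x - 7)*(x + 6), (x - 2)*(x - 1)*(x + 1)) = 1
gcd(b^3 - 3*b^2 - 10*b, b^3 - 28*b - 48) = b + 2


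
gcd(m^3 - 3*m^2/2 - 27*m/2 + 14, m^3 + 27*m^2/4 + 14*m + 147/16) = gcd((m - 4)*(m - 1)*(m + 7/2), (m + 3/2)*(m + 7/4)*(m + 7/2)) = m + 7/2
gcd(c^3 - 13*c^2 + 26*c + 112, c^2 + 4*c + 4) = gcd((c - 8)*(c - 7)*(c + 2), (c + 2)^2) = c + 2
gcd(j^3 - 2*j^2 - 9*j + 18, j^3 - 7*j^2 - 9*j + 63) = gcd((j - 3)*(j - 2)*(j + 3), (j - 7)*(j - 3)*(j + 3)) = j^2 - 9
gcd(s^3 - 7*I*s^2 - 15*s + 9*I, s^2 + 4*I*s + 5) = s - I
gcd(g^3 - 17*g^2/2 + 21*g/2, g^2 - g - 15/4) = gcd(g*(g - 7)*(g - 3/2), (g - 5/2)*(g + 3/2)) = 1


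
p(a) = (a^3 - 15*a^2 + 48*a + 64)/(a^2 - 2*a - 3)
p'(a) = (2 - 2*a)*(a^3 - 15*a^2 + 48*a + 64)/(a^2 - 2*a - 3)^2 + (3*a^2 - 30*a + 48)/(a^2 - 2*a - 3)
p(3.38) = 56.17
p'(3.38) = -172.13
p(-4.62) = -20.90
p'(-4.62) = 0.57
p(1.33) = -26.64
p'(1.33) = -7.96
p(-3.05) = -20.18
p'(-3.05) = 0.32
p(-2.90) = -20.14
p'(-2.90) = 0.28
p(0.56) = -22.69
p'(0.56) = -3.20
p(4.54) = 7.77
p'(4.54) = -9.54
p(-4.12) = -20.63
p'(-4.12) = 0.51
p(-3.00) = -20.17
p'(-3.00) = 0.31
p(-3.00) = -20.17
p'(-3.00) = 0.31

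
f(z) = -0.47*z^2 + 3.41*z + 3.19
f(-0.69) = 0.61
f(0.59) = 5.04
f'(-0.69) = 4.06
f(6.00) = 6.73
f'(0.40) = 3.03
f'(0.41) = 3.02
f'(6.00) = -2.23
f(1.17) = 6.54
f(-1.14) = -1.31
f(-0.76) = 0.33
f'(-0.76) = 4.12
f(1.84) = 7.87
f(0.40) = 4.48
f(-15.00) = -153.71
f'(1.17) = 2.31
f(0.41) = 4.51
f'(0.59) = 2.86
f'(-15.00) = 17.51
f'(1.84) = 1.68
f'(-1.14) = 4.48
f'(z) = 3.41 - 0.94*z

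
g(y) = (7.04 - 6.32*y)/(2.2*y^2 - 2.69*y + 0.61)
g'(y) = (2.69 - 4.4*y)*(7.04 - 6.32*y)/(2.2*y^2 - 2.69*y + 0.61)^2 - 6.32/(2.2*y^2 - 2.69*y + 0.61) = (13.904*y^2 - 30.976*y + 15.0824)/(4.84*y^4 - 11.836*y^3 + 9.9201*y^2 - 3.2818*y + 0.3721)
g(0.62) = -14.72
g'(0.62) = 27.16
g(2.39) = -1.20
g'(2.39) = 0.45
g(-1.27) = 1.99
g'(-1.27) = 1.34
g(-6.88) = 0.41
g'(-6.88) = 0.06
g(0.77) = -13.85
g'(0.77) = -21.34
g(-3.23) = 0.85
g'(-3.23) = 0.25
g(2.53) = -1.13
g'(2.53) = 0.41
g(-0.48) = 4.18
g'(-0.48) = 5.72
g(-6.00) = 0.47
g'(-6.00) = 0.08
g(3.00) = -0.97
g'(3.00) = 0.31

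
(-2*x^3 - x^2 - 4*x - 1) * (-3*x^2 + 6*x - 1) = 6*x^5 - 9*x^4 + 8*x^3 - 20*x^2 - 2*x + 1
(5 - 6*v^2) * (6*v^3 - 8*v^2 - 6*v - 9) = -36*v^5 + 48*v^4 + 66*v^3 + 14*v^2 - 30*v - 45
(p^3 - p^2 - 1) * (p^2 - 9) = p^5 - p^4 - 9*p^3 + 8*p^2 + 9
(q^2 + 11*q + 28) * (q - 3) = q^3 + 8*q^2 - 5*q - 84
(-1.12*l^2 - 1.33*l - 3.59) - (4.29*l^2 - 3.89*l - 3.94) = -5.41*l^2 + 2.56*l + 0.35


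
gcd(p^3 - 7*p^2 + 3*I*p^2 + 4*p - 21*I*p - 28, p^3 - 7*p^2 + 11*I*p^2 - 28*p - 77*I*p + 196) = p^2 + p*(-7 + 4*I) - 28*I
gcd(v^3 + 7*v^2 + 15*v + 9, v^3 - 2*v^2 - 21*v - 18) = v^2 + 4*v + 3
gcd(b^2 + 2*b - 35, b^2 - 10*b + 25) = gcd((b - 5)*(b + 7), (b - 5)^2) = b - 5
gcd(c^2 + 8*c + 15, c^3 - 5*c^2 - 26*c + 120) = c + 5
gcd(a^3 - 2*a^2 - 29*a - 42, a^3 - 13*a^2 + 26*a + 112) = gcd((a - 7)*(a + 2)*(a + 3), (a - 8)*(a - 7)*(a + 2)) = a^2 - 5*a - 14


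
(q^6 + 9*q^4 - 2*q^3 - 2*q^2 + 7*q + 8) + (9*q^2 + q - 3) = q^6 + 9*q^4 - 2*q^3 + 7*q^2 + 8*q + 5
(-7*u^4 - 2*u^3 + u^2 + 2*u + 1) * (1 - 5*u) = 35*u^5 + 3*u^4 - 7*u^3 - 9*u^2 - 3*u + 1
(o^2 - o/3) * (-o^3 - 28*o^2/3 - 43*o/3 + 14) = -o^5 - 9*o^4 - 101*o^3/9 + 169*o^2/9 - 14*o/3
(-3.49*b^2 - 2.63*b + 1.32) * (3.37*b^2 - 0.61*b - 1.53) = -11.7613*b^4 - 6.7342*b^3 + 11.3924*b^2 + 3.2187*b - 2.0196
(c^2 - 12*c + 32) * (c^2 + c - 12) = c^4 - 11*c^3 + 8*c^2 + 176*c - 384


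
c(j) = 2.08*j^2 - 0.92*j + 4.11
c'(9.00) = 36.52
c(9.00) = 164.31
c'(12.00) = 49.00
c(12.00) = 292.59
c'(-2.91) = -13.03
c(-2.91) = 24.40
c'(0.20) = -0.09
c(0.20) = 4.01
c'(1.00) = 3.24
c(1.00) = 5.27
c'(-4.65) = -20.26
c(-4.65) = 53.36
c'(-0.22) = -1.84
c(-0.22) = 4.41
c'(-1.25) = -6.12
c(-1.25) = 8.51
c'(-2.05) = -9.45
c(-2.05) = 14.74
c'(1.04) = 3.41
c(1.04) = 5.40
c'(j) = 4.16*j - 0.92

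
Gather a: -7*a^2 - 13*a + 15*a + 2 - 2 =-7*a^2 + 2*a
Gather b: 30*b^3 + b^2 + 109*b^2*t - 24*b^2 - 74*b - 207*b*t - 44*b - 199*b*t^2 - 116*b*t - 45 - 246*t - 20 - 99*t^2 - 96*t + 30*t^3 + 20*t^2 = 30*b^3 + b^2*(109*t - 23) + b*(-199*t^2 - 323*t - 118) + 30*t^3 - 79*t^2 - 342*t - 65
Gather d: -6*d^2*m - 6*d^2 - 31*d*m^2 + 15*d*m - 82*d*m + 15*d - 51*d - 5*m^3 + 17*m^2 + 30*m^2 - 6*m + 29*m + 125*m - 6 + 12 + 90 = d^2*(-6*m - 6) + d*(-31*m^2 - 67*m - 36) - 5*m^3 + 47*m^2 + 148*m + 96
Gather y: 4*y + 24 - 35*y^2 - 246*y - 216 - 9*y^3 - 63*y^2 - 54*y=-9*y^3 - 98*y^2 - 296*y - 192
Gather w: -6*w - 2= -6*w - 2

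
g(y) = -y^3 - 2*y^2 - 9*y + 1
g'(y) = -3*y^2 - 4*y - 9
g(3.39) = -91.45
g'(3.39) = -57.04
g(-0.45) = 4.74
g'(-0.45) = -7.81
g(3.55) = -100.89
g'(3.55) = -61.01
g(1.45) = -19.30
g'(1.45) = -21.11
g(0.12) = -0.11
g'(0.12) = -9.52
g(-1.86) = 17.26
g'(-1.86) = -11.94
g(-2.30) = 23.29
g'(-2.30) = -15.67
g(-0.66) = 6.36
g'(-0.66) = -7.67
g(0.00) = 1.00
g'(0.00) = -9.00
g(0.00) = 1.00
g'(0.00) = -9.00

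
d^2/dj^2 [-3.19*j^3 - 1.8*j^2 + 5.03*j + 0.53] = -19.14*j - 3.6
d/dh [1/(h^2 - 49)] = -2*h/(h^2 - 49)^2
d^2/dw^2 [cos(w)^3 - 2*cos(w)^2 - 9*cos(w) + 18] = 33*cos(w)/4 + 4*cos(2*w) - 9*cos(3*w)/4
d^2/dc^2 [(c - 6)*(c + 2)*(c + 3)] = 6*c - 2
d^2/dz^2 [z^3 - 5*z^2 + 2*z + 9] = 6*z - 10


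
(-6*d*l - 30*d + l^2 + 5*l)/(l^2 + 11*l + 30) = (-6*d + l)/(l + 6)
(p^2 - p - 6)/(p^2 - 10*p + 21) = (p + 2)/(p - 7)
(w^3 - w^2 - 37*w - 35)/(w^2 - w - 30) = (w^2 - 6*w - 7)/(w - 6)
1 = 1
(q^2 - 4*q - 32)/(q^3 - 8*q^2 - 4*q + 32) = (q + 4)/(q^2 - 4)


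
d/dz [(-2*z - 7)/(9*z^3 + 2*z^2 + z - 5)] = (-18*z^3 - 4*z^2 - 2*z + (2*z + 7)*(27*z^2 + 4*z + 1) + 10)/(9*z^3 + 2*z^2 + z - 5)^2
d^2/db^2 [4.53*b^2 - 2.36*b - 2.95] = 9.06000000000000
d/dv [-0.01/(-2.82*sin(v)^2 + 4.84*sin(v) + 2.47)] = (0.0484 - 0.0564*sin(v))*cos(v)/(-2.82*sin(v)^2 + 4.84*sin(v) + 2.47)^2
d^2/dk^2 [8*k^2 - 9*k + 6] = 16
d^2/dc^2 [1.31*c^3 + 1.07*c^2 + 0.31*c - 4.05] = 7.86*c + 2.14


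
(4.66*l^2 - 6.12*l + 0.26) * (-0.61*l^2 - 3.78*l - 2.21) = -2.8426*l^4 - 13.8816*l^3 + 12.6764*l^2 + 12.5424*l - 0.5746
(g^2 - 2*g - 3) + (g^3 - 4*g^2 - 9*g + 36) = g^3 - 3*g^2 - 11*g + 33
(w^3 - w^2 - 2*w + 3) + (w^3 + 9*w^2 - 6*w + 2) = 2*w^3 + 8*w^2 - 8*w + 5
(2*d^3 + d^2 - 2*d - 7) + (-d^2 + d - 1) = 2*d^3 - d - 8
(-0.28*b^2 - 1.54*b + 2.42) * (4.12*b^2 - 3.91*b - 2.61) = -1.1536*b^4 - 5.25*b^3 + 16.7226*b^2 - 5.4428*b - 6.3162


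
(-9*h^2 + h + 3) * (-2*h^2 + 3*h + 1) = 18*h^4 - 29*h^3 - 12*h^2 + 10*h + 3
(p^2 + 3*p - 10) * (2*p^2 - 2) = 2*p^4 + 6*p^3 - 22*p^2 - 6*p + 20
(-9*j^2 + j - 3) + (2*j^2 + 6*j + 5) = -7*j^2 + 7*j + 2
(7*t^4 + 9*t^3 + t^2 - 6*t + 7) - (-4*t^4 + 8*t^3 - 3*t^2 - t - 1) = 11*t^4 + t^3 + 4*t^2 - 5*t + 8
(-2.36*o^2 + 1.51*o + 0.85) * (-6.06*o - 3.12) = 14.3016*o^3 - 1.7874*o^2 - 9.8622*o - 2.652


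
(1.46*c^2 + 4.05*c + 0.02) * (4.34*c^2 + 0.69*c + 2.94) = 6.3364*c^4 + 18.5844*c^3 + 7.1737*c^2 + 11.9208*c + 0.0588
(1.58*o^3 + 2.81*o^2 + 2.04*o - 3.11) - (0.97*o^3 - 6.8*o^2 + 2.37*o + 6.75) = 0.61*o^3 + 9.61*o^2 - 0.33*o - 9.86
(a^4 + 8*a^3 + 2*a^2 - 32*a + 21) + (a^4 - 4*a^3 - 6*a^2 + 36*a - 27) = 2*a^4 + 4*a^3 - 4*a^2 + 4*a - 6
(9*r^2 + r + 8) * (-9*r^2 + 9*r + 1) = -81*r^4 + 72*r^3 - 54*r^2 + 73*r + 8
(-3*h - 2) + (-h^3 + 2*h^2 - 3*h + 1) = -h^3 + 2*h^2 - 6*h - 1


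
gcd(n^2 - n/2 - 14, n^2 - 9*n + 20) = n - 4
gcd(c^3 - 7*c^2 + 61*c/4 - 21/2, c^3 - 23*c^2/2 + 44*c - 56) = c - 7/2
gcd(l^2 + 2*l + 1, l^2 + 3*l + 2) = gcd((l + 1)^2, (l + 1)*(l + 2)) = l + 1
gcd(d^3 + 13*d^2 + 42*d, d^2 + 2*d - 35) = d + 7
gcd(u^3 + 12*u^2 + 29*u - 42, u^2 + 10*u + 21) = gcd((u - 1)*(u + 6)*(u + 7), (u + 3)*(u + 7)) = u + 7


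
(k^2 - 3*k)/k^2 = (k - 3)/k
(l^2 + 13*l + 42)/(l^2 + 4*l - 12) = (l + 7)/(l - 2)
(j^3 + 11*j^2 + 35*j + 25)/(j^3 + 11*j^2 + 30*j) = (j^2 + 6*j + 5)/(j*(j + 6))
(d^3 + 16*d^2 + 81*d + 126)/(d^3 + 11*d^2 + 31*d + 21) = (d + 6)/(d + 1)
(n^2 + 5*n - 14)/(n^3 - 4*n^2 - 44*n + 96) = (n + 7)/(n^2 - 2*n - 48)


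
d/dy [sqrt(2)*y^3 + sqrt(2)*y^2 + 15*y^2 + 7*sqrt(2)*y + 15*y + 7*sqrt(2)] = 3*sqrt(2)*y^2 + 2*sqrt(2)*y + 30*y + 7*sqrt(2) + 15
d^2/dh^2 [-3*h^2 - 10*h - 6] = -6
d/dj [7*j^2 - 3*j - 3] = 14*j - 3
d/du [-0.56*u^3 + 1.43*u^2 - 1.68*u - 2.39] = -1.68*u^2 + 2.86*u - 1.68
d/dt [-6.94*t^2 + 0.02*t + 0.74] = 0.02 - 13.88*t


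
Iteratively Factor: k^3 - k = (k + 1)*(k^2 - k) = k*(k + 1)*(k - 1)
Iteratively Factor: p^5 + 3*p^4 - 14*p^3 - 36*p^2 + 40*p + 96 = (p - 3)*(p^4 + 6*p^3 + 4*p^2 - 24*p - 32) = (p - 3)*(p + 4)*(p^3 + 2*p^2 - 4*p - 8) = (p - 3)*(p - 2)*(p + 4)*(p^2 + 4*p + 4) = (p - 3)*(p - 2)*(p + 2)*(p + 4)*(p + 2)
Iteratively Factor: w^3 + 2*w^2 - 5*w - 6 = (w - 2)*(w^2 + 4*w + 3) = (w - 2)*(w + 3)*(w + 1)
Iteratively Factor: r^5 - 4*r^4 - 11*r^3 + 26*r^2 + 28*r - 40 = (r + 2)*(r^4 - 6*r^3 + r^2 + 24*r - 20) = (r + 2)^2*(r^3 - 8*r^2 + 17*r - 10) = (r - 5)*(r + 2)^2*(r^2 - 3*r + 2) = (r - 5)*(r - 2)*(r + 2)^2*(r - 1)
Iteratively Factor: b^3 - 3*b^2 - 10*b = (b + 2)*(b^2 - 5*b) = b*(b + 2)*(b - 5)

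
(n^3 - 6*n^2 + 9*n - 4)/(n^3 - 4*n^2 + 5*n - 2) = (n - 4)/(n - 2)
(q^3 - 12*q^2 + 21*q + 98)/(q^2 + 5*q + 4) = (q^3 - 12*q^2 + 21*q + 98)/(q^2 + 5*q + 4)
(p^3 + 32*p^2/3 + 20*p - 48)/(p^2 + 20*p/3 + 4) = (3*p^2 + 14*p - 24)/(3*p + 2)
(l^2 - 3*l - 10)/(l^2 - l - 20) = (l + 2)/(l + 4)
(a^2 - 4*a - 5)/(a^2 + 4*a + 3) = (a - 5)/(a + 3)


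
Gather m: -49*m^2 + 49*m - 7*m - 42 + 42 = -49*m^2 + 42*m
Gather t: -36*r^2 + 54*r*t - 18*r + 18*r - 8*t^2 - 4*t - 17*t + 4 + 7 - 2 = -36*r^2 - 8*t^2 + t*(54*r - 21) + 9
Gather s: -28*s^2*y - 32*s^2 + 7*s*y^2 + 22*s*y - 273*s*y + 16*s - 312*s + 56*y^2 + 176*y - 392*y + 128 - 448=s^2*(-28*y - 32) + s*(7*y^2 - 251*y - 296) + 56*y^2 - 216*y - 320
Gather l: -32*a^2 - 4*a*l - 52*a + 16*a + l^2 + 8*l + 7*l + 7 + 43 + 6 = -32*a^2 - 36*a + l^2 + l*(15 - 4*a) + 56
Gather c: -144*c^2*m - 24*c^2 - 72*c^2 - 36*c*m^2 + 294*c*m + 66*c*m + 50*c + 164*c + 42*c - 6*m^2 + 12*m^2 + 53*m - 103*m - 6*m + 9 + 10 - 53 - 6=c^2*(-144*m - 96) + c*(-36*m^2 + 360*m + 256) + 6*m^2 - 56*m - 40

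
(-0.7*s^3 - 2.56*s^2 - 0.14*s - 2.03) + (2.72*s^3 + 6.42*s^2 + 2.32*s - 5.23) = 2.02*s^3 + 3.86*s^2 + 2.18*s - 7.26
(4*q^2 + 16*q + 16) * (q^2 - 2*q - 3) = 4*q^4 + 8*q^3 - 28*q^2 - 80*q - 48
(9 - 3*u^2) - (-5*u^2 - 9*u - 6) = 2*u^2 + 9*u + 15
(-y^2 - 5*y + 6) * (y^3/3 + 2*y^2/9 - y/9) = -y^5/3 - 17*y^4/9 + y^3 + 17*y^2/9 - 2*y/3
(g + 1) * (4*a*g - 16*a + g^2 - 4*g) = 4*a*g^2 - 12*a*g - 16*a + g^3 - 3*g^2 - 4*g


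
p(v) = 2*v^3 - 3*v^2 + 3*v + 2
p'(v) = 6*v^2 - 6*v + 3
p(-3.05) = -91.80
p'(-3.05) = 77.12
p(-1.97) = -30.84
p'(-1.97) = 38.11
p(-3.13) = -98.11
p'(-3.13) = 80.56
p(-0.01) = 1.97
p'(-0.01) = 3.06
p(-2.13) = -37.33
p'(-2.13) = 43.00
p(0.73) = 3.37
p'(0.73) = 1.82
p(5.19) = 216.36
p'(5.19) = 133.48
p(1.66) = 7.86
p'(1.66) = 9.57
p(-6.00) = -556.00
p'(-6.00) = 255.00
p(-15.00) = -7468.00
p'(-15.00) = 1443.00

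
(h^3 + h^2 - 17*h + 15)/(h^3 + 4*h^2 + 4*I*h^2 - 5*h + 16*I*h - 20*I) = (h - 3)/(h + 4*I)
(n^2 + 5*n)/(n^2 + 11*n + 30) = n/(n + 6)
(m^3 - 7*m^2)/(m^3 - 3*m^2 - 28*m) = m/(m + 4)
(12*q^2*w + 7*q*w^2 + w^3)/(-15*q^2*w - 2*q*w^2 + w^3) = (-4*q - w)/(5*q - w)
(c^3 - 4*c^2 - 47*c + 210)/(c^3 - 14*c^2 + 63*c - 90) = (c + 7)/(c - 3)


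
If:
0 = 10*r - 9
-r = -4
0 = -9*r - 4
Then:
No Solution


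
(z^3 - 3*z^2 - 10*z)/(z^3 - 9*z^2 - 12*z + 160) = z*(z + 2)/(z^2 - 4*z - 32)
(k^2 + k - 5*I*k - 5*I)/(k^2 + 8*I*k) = (k^2 + k - 5*I*k - 5*I)/(k*(k + 8*I))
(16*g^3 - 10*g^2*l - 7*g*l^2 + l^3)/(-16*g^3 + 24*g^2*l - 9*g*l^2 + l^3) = (-16*g^2 - 6*g*l + l^2)/(16*g^2 - 8*g*l + l^2)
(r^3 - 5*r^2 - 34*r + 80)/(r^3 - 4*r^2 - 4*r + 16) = (r^2 - 3*r - 40)/(r^2 - 2*r - 8)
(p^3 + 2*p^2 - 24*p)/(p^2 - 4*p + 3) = p*(p^2 + 2*p - 24)/(p^2 - 4*p + 3)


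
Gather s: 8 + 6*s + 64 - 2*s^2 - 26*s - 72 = -2*s^2 - 20*s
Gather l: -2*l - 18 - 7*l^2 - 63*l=-7*l^2 - 65*l - 18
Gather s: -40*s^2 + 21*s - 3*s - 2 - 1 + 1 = -40*s^2 + 18*s - 2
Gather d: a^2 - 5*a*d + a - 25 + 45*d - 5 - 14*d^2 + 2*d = a^2 + a - 14*d^2 + d*(47 - 5*a) - 30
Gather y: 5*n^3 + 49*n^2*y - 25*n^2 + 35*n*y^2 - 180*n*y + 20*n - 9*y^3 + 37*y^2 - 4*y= 5*n^3 - 25*n^2 + 20*n - 9*y^3 + y^2*(35*n + 37) + y*(49*n^2 - 180*n - 4)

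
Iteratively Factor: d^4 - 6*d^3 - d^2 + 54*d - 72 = (d - 4)*(d^3 - 2*d^2 - 9*d + 18) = (d - 4)*(d + 3)*(d^2 - 5*d + 6) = (d - 4)*(d - 2)*(d + 3)*(d - 3)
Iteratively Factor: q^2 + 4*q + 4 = (q + 2)*(q + 2)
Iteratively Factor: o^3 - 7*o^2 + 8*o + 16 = (o - 4)*(o^2 - 3*o - 4) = (o - 4)*(o + 1)*(o - 4)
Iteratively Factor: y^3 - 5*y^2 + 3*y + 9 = (y + 1)*(y^2 - 6*y + 9) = (y - 3)*(y + 1)*(y - 3)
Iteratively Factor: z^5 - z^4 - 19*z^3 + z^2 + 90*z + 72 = (z - 4)*(z^4 + 3*z^3 - 7*z^2 - 27*z - 18) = (z - 4)*(z + 1)*(z^3 + 2*z^2 - 9*z - 18) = (z - 4)*(z + 1)*(z + 2)*(z^2 - 9) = (z - 4)*(z - 3)*(z + 1)*(z + 2)*(z + 3)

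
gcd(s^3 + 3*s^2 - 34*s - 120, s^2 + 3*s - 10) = s + 5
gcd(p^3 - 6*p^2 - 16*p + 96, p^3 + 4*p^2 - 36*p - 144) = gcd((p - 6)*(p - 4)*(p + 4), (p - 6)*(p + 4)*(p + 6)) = p^2 - 2*p - 24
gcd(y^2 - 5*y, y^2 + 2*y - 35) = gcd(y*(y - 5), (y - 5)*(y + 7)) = y - 5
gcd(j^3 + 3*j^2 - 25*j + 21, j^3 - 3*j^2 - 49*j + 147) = j^2 + 4*j - 21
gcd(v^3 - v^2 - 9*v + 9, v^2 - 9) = v^2 - 9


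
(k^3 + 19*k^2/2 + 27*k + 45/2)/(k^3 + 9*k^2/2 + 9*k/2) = (k + 5)/k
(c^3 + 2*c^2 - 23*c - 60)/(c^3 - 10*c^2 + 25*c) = (c^2 + 7*c + 12)/(c*(c - 5))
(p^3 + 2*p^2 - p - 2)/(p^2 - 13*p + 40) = (p^3 + 2*p^2 - p - 2)/(p^2 - 13*p + 40)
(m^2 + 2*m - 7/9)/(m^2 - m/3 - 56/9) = (3*m - 1)/(3*m - 8)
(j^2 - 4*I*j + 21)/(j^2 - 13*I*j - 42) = (j + 3*I)/(j - 6*I)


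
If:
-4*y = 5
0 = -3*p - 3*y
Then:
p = 5/4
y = -5/4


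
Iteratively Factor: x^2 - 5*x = (x - 5)*(x)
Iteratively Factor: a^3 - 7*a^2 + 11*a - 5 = (a - 1)*(a^2 - 6*a + 5) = (a - 1)^2*(a - 5)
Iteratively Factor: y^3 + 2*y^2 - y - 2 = (y + 1)*(y^2 + y - 2) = (y + 1)*(y + 2)*(y - 1)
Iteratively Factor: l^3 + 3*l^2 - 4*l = (l + 4)*(l^2 - l) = (l - 1)*(l + 4)*(l)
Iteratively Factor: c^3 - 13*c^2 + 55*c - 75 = (c - 3)*(c^2 - 10*c + 25) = (c - 5)*(c - 3)*(c - 5)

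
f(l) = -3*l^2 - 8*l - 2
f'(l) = -6*l - 8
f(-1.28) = 3.32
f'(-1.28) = -0.32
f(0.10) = -2.83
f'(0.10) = -8.60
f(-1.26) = 3.32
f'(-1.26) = -0.44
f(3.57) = -68.79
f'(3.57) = -29.42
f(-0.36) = 0.49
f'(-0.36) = -5.84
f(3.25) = -59.69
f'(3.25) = -27.50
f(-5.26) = -42.92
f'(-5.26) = 23.56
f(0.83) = -10.71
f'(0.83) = -12.98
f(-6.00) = -62.00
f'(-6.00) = 28.00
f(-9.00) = -173.00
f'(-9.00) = 46.00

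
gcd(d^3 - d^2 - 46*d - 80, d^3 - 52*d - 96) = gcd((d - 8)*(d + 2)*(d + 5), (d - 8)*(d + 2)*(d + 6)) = d^2 - 6*d - 16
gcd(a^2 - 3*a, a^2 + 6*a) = a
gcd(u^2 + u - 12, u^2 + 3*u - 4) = u + 4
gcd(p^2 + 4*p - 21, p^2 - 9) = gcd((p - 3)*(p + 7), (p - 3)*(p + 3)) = p - 3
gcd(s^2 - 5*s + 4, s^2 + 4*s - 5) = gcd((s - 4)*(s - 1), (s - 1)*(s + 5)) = s - 1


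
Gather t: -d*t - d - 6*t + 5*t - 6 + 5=-d + t*(-d - 1) - 1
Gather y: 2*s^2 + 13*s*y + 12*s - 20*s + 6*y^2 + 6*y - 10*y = 2*s^2 - 8*s + 6*y^2 + y*(13*s - 4)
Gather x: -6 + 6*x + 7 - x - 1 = 5*x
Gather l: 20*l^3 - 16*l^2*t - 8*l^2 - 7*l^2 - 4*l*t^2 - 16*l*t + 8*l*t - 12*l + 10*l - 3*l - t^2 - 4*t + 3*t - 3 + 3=20*l^3 + l^2*(-16*t - 15) + l*(-4*t^2 - 8*t - 5) - t^2 - t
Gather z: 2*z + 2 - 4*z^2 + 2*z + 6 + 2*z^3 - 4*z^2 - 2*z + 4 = 2*z^3 - 8*z^2 + 2*z + 12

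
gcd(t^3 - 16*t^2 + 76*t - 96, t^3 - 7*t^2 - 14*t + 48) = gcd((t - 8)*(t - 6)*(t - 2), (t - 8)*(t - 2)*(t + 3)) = t^2 - 10*t + 16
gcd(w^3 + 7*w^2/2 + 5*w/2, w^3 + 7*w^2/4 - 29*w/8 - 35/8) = w^2 + 7*w/2 + 5/2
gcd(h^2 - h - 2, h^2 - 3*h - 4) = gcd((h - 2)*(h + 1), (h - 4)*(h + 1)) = h + 1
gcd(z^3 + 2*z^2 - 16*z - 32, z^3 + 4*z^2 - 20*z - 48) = z^2 - 2*z - 8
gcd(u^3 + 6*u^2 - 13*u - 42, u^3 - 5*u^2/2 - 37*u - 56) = u + 2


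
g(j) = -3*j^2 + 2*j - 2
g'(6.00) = -34.00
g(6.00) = -98.00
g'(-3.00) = 20.00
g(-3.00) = -35.00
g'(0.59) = -1.54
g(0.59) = -1.86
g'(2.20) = -11.20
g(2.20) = -12.12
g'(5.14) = -28.84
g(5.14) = -70.98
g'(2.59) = -13.54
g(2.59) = -16.94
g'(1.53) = -7.18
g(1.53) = -5.96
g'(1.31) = -5.86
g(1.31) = -4.53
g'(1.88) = -9.28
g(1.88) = -8.84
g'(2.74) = -14.44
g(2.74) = -19.04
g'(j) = 2 - 6*j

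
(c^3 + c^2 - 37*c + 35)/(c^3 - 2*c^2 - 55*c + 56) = (c - 5)/(c - 8)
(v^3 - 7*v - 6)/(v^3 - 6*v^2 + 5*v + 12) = (v + 2)/(v - 4)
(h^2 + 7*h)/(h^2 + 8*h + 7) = h/(h + 1)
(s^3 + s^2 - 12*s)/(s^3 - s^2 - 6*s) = (s + 4)/(s + 2)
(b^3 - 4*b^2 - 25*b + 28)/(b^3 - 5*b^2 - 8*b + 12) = (b^2 - 3*b - 28)/(b^2 - 4*b - 12)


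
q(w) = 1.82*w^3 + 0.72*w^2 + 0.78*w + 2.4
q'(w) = 5.46*w^2 + 1.44*w + 0.78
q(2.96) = 58.22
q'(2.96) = 52.88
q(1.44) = 10.45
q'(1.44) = 14.18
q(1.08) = 6.37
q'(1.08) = 8.70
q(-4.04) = -109.01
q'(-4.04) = 84.08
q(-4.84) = -190.86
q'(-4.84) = 121.71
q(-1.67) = -5.37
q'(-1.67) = 13.60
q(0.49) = 3.17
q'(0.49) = 2.80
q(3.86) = 120.81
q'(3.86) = 87.69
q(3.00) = 60.36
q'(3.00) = 54.24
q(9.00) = 1394.52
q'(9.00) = 456.00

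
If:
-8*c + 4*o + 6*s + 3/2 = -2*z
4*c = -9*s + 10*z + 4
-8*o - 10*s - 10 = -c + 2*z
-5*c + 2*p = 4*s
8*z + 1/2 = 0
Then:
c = -459/1144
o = -9043/4576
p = 237/2288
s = 633/1144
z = -1/16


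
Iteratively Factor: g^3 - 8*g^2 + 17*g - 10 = (g - 1)*(g^2 - 7*g + 10) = (g - 5)*(g - 1)*(g - 2)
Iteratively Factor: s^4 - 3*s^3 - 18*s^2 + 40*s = (s - 5)*(s^3 + 2*s^2 - 8*s) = (s - 5)*(s - 2)*(s^2 + 4*s) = (s - 5)*(s - 2)*(s + 4)*(s)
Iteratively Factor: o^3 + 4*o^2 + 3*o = (o + 1)*(o^2 + 3*o) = (o + 1)*(o + 3)*(o)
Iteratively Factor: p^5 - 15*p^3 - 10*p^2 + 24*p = (p - 1)*(p^4 + p^3 - 14*p^2 - 24*p) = (p - 1)*(p + 3)*(p^3 - 2*p^2 - 8*p) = (p - 4)*(p - 1)*(p + 3)*(p^2 + 2*p) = p*(p - 4)*(p - 1)*(p + 3)*(p + 2)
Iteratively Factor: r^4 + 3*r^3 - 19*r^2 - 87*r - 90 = (r + 3)*(r^3 - 19*r - 30) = (r + 2)*(r + 3)*(r^2 - 2*r - 15) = (r - 5)*(r + 2)*(r + 3)*(r + 3)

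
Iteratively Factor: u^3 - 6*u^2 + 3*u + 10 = (u - 2)*(u^2 - 4*u - 5) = (u - 5)*(u - 2)*(u + 1)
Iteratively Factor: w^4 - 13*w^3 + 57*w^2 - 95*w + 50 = (w - 2)*(w^3 - 11*w^2 + 35*w - 25) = (w - 2)*(w - 1)*(w^2 - 10*w + 25) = (w - 5)*(w - 2)*(w - 1)*(w - 5)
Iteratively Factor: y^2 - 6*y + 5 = (y - 5)*(y - 1)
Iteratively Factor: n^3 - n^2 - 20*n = (n)*(n^2 - n - 20) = n*(n - 5)*(n + 4)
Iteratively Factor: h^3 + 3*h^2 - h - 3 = (h - 1)*(h^2 + 4*h + 3) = (h - 1)*(h + 3)*(h + 1)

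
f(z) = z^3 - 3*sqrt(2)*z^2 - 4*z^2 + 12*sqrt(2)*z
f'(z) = 3*z^2 - 6*sqrt(2)*z - 8*z + 12*sqrt(2)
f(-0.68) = -15.67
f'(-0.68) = 29.57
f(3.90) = 0.13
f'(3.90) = -1.69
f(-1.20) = -33.96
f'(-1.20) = 41.07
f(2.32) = 7.49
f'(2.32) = -5.13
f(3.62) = 0.86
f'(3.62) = -3.39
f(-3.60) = -214.57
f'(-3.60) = 115.20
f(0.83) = 8.98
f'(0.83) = 5.35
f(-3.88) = -248.34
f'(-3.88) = 126.10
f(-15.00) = -5484.15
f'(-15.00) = 939.25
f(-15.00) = -5484.15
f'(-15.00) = 939.25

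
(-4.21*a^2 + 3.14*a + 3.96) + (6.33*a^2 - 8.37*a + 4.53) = 2.12*a^2 - 5.23*a + 8.49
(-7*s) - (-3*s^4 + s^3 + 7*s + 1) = 3*s^4 - s^3 - 14*s - 1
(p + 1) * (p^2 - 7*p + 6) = p^3 - 6*p^2 - p + 6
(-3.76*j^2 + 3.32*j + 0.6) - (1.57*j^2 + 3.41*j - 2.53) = -5.33*j^2 - 0.0900000000000003*j + 3.13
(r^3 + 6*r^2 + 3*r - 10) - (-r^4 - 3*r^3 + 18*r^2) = r^4 + 4*r^3 - 12*r^2 + 3*r - 10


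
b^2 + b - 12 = (b - 3)*(b + 4)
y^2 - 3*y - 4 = (y - 4)*(y + 1)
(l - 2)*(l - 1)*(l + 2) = l^3 - l^2 - 4*l + 4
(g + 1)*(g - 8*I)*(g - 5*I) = g^3 + g^2 - 13*I*g^2 - 40*g - 13*I*g - 40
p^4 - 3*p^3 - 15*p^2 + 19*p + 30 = (p - 5)*(p - 2)*(p + 1)*(p + 3)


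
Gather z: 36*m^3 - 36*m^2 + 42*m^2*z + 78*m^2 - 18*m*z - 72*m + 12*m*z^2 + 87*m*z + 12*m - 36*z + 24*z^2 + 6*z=36*m^3 + 42*m^2 - 60*m + z^2*(12*m + 24) + z*(42*m^2 + 69*m - 30)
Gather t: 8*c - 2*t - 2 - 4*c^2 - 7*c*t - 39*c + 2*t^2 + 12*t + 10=-4*c^2 - 31*c + 2*t^2 + t*(10 - 7*c) + 8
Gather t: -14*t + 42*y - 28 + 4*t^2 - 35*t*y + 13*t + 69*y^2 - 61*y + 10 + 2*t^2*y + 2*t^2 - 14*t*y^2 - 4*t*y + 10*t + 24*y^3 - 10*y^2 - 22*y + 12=t^2*(2*y + 6) + t*(-14*y^2 - 39*y + 9) + 24*y^3 + 59*y^2 - 41*y - 6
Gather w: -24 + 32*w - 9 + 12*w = 44*w - 33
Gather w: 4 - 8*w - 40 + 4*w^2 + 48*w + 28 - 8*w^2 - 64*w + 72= -4*w^2 - 24*w + 64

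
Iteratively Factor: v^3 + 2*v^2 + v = (v + 1)*(v^2 + v) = (v + 1)^2*(v)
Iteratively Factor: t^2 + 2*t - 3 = (t - 1)*(t + 3)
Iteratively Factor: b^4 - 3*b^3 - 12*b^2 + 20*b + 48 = (b + 2)*(b^3 - 5*b^2 - 2*b + 24) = (b + 2)^2*(b^2 - 7*b + 12) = (b - 4)*(b + 2)^2*(b - 3)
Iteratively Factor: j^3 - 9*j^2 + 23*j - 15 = (j - 5)*(j^2 - 4*j + 3) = (j - 5)*(j - 1)*(j - 3)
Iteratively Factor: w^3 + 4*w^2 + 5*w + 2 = (w + 1)*(w^2 + 3*w + 2) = (w + 1)^2*(w + 2)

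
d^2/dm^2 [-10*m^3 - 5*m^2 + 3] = -60*m - 10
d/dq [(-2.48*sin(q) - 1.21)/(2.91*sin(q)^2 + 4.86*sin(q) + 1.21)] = (7.2168*sin(q)^2 + 7.0422*sin(q) + 2.8798)*cos(q)/(8.4681*sin(q)^4 + 28.2852*sin(q)^3 + 30.6618*sin(q)^2 + 11.7612*sin(q) + 1.4641)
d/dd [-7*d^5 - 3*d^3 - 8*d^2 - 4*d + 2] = -35*d^4 - 9*d^2 - 16*d - 4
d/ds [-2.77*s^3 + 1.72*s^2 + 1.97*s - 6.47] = -8.31*s^2 + 3.44*s + 1.97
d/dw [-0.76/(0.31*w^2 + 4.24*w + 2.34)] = (0.4712*w + 3.2224)/(0.31*w^2 + 4.24*w + 2.34)^2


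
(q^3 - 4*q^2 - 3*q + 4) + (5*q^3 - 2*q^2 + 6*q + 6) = 6*q^3 - 6*q^2 + 3*q + 10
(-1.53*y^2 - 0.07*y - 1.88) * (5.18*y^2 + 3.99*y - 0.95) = -7.9254*y^4 - 6.4673*y^3 - 8.5642*y^2 - 7.4347*y + 1.786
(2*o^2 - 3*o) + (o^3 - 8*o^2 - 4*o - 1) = o^3 - 6*o^2 - 7*o - 1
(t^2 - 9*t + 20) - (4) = t^2 - 9*t + 16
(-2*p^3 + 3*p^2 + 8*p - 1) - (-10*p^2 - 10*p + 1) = -2*p^3 + 13*p^2 + 18*p - 2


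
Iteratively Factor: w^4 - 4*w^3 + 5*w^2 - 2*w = (w - 1)*(w^3 - 3*w^2 + 2*w) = (w - 1)^2*(w^2 - 2*w) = w*(w - 1)^2*(w - 2)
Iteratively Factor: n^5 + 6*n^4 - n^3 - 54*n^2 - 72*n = (n + 2)*(n^4 + 4*n^3 - 9*n^2 - 36*n) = (n + 2)*(n + 3)*(n^3 + n^2 - 12*n) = (n + 2)*(n + 3)*(n + 4)*(n^2 - 3*n) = n*(n + 2)*(n + 3)*(n + 4)*(n - 3)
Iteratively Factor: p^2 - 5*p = (p)*(p - 5)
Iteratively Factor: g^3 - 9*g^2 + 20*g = (g)*(g^2 - 9*g + 20) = g*(g - 5)*(g - 4)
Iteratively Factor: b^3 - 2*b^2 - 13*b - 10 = (b - 5)*(b^2 + 3*b + 2) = (b - 5)*(b + 1)*(b + 2)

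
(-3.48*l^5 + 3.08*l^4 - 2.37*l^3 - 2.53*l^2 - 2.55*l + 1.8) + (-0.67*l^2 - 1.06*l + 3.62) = -3.48*l^5 + 3.08*l^4 - 2.37*l^3 - 3.2*l^2 - 3.61*l + 5.42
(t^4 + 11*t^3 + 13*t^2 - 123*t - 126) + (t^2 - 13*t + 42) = t^4 + 11*t^3 + 14*t^2 - 136*t - 84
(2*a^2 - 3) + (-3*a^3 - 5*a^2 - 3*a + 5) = -3*a^3 - 3*a^2 - 3*a + 2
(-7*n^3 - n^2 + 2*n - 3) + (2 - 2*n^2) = -7*n^3 - 3*n^2 + 2*n - 1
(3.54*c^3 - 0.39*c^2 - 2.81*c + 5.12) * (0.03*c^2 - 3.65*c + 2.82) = 0.1062*c^5 - 12.9327*c^4 + 11.322*c^3 + 9.3103*c^2 - 26.6122*c + 14.4384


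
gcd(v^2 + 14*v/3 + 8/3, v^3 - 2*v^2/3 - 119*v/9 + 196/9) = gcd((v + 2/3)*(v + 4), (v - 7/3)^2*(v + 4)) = v + 4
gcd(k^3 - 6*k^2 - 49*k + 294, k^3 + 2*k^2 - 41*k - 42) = k^2 + k - 42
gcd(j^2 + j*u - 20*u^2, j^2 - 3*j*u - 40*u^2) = j + 5*u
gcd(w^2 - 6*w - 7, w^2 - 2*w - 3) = w + 1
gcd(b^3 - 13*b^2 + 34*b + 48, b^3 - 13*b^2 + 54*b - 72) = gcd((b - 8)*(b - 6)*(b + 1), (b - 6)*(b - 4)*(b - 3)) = b - 6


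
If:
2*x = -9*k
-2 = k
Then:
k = -2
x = 9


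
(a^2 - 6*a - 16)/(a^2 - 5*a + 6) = (a^2 - 6*a - 16)/(a^2 - 5*a + 6)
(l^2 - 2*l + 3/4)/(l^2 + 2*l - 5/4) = (2*l - 3)/(2*l + 5)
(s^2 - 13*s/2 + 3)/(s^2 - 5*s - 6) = (s - 1/2)/(s + 1)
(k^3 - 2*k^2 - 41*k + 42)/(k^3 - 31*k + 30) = (k - 7)/(k - 5)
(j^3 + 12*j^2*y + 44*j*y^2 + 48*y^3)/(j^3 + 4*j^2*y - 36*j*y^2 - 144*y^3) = (-j - 2*y)/(-j + 6*y)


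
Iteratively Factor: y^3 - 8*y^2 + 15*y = (y - 3)*(y^2 - 5*y) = y*(y - 3)*(y - 5)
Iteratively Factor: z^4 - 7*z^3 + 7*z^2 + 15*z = (z - 5)*(z^3 - 2*z^2 - 3*z) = (z - 5)*(z + 1)*(z^2 - 3*z) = (z - 5)*(z - 3)*(z + 1)*(z)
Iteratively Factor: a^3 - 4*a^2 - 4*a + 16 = (a - 2)*(a^2 - 2*a - 8) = (a - 4)*(a - 2)*(a + 2)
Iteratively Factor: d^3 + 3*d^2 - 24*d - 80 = (d + 4)*(d^2 - d - 20) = (d - 5)*(d + 4)*(d + 4)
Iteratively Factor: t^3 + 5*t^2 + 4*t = (t)*(t^2 + 5*t + 4) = t*(t + 1)*(t + 4)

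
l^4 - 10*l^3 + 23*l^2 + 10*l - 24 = (l - 6)*(l - 4)*(l - 1)*(l + 1)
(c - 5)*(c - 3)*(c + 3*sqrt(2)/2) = c^3 - 8*c^2 + 3*sqrt(2)*c^2/2 - 12*sqrt(2)*c + 15*c + 45*sqrt(2)/2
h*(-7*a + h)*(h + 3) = -7*a*h^2 - 21*a*h + h^3 + 3*h^2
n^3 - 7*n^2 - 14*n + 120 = (n - 6)*(n - 5)*(n + 4)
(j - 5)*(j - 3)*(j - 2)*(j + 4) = j^4 - 6*j^3 - 9*j^2 + 94*j - 120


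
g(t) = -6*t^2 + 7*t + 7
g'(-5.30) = 70.60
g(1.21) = 6.69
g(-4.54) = -148.45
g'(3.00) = -29.00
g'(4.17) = -43.04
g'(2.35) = -21.20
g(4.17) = -68.14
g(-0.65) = -0.08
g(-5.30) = -198.64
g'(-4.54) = 61.48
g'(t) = 7 - 12*t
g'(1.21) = -7.52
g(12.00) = -773.00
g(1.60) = 2.84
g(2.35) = -9.69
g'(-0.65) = 14.80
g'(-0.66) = 14.92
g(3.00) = -26.00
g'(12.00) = -137.00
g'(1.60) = -12.20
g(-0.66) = -0.23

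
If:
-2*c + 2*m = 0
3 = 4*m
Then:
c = 3/4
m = 3/4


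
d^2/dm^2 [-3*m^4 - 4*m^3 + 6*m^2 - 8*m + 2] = -36*m^2 - 24*m + 12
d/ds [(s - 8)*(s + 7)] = 2*s - 1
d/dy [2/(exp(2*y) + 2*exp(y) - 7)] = -4*(exp(y) + 1)*exp(y)/(exp(2*y) + 2*exp(y) - 7)^2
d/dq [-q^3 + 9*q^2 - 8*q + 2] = -3*q^2 + 18*q - 8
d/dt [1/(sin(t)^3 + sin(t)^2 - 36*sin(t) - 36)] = (-3*sin(t)^2 - 2*sin(t) + 36)*cos(t)/(sin(t)^3 + sin(t)^2 - 36*sin(t) - 36)^2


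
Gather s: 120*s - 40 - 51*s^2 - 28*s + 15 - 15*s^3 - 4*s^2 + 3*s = -15*s^3 - 55*s^2 + 95*s - 25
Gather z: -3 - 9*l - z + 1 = -9*l - z - 2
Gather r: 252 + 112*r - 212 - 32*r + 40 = 80*r + 80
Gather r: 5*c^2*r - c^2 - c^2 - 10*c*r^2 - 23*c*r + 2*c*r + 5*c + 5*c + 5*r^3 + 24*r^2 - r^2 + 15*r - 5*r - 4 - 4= -2*c^2 + 10*c + 5*r^3 + r^2*(23 - 10*c) + r*(5*c^2 - 21*c + 10) - 8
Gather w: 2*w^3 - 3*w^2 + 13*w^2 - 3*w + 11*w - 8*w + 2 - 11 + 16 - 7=2*w^3 + 10*w^2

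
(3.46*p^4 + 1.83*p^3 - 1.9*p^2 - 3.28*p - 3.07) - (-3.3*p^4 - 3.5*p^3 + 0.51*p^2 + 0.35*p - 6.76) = 6.76*p^4 + 5.33*p^3 - 2.41*p^2 - 3.63*p + 3.69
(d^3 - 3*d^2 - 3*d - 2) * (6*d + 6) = 6*d^4 - 12*d^3 - 36*d^2 - 30*d - 12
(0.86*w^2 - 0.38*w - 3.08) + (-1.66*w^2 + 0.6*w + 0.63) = -0.8*w^2 + 0.22*w - 2.45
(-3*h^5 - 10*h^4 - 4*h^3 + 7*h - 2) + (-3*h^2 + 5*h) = -3*h^5 - 10*h^4 - 4*h^3 - 3*h^2 + 12*h - 2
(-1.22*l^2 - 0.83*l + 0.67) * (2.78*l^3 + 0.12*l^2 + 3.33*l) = -3.3916*l^5 - 2.4538*l^4 - 2.2996*l^3 - 2.6835*l^2 + 2.2311*l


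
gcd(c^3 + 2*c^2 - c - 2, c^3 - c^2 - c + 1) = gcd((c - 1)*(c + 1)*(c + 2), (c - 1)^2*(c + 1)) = c^2 - 1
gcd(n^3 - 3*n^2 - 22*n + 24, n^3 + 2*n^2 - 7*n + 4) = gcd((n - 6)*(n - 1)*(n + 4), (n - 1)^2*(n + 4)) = n^2 + 3*n - 4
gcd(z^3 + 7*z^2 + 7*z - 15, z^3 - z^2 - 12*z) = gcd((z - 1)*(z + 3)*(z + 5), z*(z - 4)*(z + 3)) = z + 3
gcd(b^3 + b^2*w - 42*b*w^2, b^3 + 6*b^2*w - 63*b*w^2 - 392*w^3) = b + 7*w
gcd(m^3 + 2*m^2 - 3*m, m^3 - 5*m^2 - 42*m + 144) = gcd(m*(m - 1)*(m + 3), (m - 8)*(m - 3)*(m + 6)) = 1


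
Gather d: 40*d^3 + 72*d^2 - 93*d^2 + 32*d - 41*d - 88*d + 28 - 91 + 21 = 40*d^3 - 21*d^2 - 97*d - 42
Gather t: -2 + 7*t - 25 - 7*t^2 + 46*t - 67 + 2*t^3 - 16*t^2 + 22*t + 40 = 2*t^3 - 23*t^2 + 75*t - 54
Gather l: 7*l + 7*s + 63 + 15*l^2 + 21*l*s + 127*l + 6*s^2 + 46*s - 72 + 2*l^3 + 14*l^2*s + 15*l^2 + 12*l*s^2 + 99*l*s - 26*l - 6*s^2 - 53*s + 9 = 2*l^3 + l^2*(14*s + 30) + l*(12*s^2 + 120*s + 108)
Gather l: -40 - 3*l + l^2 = l^2 - 3*l - 40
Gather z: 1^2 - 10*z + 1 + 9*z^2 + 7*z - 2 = 9*z^2 - 3*z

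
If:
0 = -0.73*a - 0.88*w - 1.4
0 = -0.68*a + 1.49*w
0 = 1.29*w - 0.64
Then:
No Solution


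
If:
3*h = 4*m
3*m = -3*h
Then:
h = 0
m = 0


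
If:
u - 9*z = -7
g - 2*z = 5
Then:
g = 2*z + 5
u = 9*z - 7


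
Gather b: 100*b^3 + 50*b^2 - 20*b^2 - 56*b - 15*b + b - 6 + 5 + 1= 100*b^3 + 30*b^2 - 70*b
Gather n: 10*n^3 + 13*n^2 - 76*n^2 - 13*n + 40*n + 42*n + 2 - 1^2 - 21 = 10*n^3 - 63*n^2 + 69*n - 20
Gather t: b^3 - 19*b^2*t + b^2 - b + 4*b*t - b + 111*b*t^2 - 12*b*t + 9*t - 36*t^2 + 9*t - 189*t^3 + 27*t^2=b^3 + b^2 - 2*b - 189*t^3 + t^2*(111*b - 9) + t*(-19*b^2 - 8*b + 18)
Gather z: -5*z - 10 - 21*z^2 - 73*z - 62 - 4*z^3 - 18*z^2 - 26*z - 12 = -4*z^3 - 39*z^2 - 104*z - 84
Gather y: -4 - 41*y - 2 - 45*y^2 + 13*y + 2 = -45*y^2 - 28*y - 4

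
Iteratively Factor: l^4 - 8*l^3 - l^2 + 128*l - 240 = (l - 5)*(l^3 - 3*l^2 - 16*l + 48) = (l - 5)*(l - 4)*(l^2 + l - 12) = (l - 5)*(l - 4)*(l + 4)*(l - 3)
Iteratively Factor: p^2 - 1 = (p + 1)*(p - 1)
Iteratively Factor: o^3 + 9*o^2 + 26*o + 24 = (o + 2)*(o^2 + 7*o + 12) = (o + 2)*(o + 3)*(o + 4)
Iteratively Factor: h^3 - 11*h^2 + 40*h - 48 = (h - 4)*(h^2 - 7*h + 12) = (h - 4)^2*(h - 3)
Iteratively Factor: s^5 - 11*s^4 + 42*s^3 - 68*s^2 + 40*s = (s - 2)*(s^4 - 9*s^3 + 24*s^2 - 20*s) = s*(s - 2)*(s^3 - 9*s^2 + 24*s - 20) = s*(s - 2)^2*(s^2 - 7*s + 10) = s*(s - 5)*(s - 2)^2*(s - 2)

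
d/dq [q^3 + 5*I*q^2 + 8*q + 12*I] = 3*q^2 + 10*I*q + 8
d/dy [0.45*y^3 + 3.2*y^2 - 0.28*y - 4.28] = 1.35*y^2 + 6.4*y - 0.28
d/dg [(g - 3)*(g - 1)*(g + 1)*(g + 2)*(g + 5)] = 5*g^4 + 16*g^3 - 36*g^2 - 68*g + 11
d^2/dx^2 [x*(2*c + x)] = 2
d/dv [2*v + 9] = 2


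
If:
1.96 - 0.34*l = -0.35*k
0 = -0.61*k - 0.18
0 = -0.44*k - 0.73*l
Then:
No Solution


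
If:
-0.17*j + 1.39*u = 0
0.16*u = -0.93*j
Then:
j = 0.00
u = 0.00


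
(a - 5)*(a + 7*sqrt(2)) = a^2 - 5*a + 7*sqrt(2)*a - 35*sqrt(2)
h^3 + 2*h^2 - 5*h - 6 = (h - 2)*(h + 1)*(h + 3)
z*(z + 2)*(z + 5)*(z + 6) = z^4 + 13*z^3 + 52*z^2 + 60*z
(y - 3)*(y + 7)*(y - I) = y^3 + 4*y^2 - I*y^2 - 21*y - 4*I*y + 21*I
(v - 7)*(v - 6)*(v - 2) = v^3 - 15*v^2 + 68*v - 84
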